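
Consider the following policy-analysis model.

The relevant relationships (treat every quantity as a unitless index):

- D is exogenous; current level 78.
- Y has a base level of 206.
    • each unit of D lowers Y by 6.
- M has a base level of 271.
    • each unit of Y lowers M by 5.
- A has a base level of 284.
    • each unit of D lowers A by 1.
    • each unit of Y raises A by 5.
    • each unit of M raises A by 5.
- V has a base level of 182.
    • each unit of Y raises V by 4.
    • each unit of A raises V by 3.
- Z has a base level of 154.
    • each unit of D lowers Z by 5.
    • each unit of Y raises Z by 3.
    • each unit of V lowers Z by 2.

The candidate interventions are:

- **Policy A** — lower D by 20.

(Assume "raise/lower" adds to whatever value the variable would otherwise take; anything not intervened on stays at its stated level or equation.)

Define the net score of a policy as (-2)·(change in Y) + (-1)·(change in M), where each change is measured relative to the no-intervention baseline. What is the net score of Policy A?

360

Baseline:
  D = 78
  Y = 206 − 6·78 = -262
  M = 271 − 5·(-262) = 1581
Policy A (D − 20):
  D = 78 − 20 = 58
  Y = 206 − 6·58 = -142
  M = 271 − 5·(-142) = 981
ΔY = -142 − (-262) = 120; ΔM = 981 − 1581 = -600
Score = (-2)·120 + (-1)·(-600) = 360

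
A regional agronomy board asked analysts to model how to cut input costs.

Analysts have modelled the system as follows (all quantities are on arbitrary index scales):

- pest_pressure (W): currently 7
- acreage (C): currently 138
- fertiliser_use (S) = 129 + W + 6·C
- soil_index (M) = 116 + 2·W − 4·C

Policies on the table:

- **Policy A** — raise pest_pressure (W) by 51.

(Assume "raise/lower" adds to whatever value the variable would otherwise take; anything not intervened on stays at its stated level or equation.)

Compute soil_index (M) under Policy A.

-320

Policy A (W + 51):
  W = 7 + 51 = 58
  C = 138
  M = 116 + 2·58 − 4·138 = -320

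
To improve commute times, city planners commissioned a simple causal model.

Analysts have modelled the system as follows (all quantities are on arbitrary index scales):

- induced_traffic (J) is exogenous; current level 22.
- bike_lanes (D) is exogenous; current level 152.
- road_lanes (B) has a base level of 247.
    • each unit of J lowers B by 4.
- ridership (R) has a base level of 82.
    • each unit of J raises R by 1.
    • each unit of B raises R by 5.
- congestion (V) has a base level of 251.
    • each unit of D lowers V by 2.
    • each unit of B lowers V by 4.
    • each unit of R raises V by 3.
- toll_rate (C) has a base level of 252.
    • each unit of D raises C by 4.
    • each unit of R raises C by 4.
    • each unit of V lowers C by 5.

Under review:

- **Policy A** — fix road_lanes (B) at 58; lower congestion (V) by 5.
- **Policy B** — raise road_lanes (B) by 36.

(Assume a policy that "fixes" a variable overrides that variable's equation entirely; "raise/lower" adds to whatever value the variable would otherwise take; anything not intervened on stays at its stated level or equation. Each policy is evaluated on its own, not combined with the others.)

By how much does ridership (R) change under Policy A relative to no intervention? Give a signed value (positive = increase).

-505

Baseline:
  J = 22
  B = 247 − 4·22 = 159
  R = 82 + 22 + 5·159 = 899
Policy A (B := 58, V − 5):
  J = 22
  B = 58
  R = 82 + 22 + 5·58 = 394
Change in R: 394 − 899 = -505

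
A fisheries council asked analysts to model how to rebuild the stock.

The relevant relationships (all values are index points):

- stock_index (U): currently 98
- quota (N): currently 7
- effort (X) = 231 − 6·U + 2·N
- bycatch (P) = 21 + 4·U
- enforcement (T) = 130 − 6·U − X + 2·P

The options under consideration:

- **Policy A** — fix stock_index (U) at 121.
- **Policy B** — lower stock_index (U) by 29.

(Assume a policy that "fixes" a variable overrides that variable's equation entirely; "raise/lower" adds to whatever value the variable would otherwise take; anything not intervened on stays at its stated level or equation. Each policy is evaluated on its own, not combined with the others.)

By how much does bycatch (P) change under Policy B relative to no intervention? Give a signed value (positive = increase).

Baseline:
  U = 98
  P = 21 + 4·98 = 413
Policy B (U − 29):
  U = 98 − 29 = 69
  P = 21 + 4·69 = 297
Change in P: 297 − 413 = -116

-116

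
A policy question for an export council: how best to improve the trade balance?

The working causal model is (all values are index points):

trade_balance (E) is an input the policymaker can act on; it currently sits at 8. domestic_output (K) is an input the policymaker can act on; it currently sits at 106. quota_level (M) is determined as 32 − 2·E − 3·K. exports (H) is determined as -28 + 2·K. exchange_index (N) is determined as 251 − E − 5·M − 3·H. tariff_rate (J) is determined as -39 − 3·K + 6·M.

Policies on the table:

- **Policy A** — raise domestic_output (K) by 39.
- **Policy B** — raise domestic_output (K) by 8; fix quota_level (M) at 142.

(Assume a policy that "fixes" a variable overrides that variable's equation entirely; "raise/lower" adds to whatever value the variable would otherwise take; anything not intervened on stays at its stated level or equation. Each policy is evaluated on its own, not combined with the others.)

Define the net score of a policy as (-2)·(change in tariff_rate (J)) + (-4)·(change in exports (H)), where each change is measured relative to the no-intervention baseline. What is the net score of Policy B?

Baseline:
  E = 8
  K = 106
  M = 32 − 2·8 − 3·106 = -302
  H = -28 + 2·106 = 184
  J = -39 − 3·106 + 6·(-302) = -2169
Policy B (K + 8, M := 142):
  E = 8
  K = 106 + 8 = 114
  M = 142
  H = -28 + 2·114 = 200
  J = -39 − 3·114 + 6·142 = 471
ΔJ = 471 − (-2169) = 2640; ΔH = 200 − 184 = 16
Score = (-2)·2640 + (-4)·16 = -5344

-5344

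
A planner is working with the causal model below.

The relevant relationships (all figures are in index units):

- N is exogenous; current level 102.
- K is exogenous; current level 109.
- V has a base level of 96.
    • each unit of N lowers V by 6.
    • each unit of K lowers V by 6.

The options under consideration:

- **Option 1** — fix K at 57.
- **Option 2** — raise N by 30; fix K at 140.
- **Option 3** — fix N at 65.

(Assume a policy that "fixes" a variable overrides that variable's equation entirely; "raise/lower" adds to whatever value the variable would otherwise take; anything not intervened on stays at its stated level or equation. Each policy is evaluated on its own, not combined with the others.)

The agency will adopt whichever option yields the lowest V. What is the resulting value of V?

Option 1 (K := 57):
  N = 102
  K = 57
  V = 96 − 6·102 − 6·57 = -858
Option 2 (N + 30, K := 140):
  N = 102 + 30 = 132
  K = 140
  V = 96 − 6·132 − 6·140 = -1536
Option 3 (N := 65):
  N = 65
  K = 109
  V = 96 − 6·65 − 6·109 = -948
Comparing — Option 1: V=-858, Option 2: V=-1536, Option 3: V=-948. Lowest is -1536 (Option 2).

-1536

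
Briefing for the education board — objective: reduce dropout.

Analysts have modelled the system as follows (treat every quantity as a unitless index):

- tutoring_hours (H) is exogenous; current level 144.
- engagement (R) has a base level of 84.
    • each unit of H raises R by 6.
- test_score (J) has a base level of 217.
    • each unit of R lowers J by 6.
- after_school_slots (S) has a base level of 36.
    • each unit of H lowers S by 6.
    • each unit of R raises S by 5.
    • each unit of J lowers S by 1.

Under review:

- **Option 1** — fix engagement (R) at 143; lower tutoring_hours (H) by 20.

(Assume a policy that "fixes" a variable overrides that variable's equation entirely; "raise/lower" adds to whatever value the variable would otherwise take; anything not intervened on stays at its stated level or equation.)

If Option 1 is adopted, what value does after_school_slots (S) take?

Option 1 (R := 143, H − 20):
  H = 144 − 20 = 124
  R = 143
  J = 217 − 6·143 = -641
  S = 36 − 6·124 + 5·143 − (-641) = 648

648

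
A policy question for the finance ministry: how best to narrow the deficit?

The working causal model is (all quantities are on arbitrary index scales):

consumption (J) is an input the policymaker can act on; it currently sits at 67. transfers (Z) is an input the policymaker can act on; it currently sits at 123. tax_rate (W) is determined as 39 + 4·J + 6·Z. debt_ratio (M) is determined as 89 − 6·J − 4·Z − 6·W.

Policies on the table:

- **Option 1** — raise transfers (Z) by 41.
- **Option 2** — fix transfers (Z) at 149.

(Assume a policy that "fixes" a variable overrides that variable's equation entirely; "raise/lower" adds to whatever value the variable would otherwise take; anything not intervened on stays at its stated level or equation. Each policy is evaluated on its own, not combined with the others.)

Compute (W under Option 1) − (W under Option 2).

Option 1 (Z + 41):
  J = 67
  Z = 123 + 41 = 164
  W = 39 + 4·67 + 6·164 = 1291
Option 2 (Z := 149):
  J = 67
  Z = 149
  W = 39 + 4·67 + 6·149 = 1201
W: 1291 − 1201 = 90

90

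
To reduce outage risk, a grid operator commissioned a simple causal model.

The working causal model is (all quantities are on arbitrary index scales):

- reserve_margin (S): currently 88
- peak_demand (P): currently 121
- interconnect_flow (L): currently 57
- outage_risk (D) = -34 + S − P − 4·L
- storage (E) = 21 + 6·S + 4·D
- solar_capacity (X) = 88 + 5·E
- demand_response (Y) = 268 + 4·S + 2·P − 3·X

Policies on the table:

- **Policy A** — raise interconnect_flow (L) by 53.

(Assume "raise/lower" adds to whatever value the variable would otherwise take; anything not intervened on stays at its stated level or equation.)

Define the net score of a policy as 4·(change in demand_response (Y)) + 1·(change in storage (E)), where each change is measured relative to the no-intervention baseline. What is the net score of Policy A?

Baseline:
  S = 88
  P = 121
  L = 57
  D = -34 + 88 − 121 − 4·57 = -295
  E = 21 + 6·88 + 4·(-295) = -631
  X = 88 + 5·(-631) = -3067
  Y = 268 + 4·88 + 2·121 − 3·(-3067) = 10063
Policy A (L + 53):
  S = 88
  P = 121
  L = 57 + 53 = 110
  D = -34 + 88 − 121 − 4·110 = -507
  E = 21 + 6·88 + 4·(-507) = -1479
  X = 88 + 5·(-1479) = -7307
  Y = 268 + 4·88 + 2·121 − 3·(-7307) = 22783
ΔY = 22783 − 10063 = 12720; ΔE = -1479 − (-631) = -848
Score = 4·12720 + 1·(-848) = 50032

50032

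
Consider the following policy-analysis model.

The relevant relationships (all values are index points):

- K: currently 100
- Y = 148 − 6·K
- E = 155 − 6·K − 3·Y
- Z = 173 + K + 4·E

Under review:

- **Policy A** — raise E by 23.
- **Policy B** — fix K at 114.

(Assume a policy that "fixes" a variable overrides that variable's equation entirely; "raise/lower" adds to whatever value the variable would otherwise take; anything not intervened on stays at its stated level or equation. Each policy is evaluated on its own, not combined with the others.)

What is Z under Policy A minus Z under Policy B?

Policy A (E + 23):
  K = 100
  Y = 148 − 6·100 = -452
  E = 155 − 6·100 − 3·(-452) (+23 from intervention) = 934
  Z = 173 + 100 + 4·934 = 4009
Policy B (K := 114):
  K = 114
  Y = 148 − 6·114 = -536
  E = 155 − 6·114 − 3·(-536) = 1079
  Z = 173 + 114 + 4·1079 = 4603
Z: 4009 − 4603 = -594

-594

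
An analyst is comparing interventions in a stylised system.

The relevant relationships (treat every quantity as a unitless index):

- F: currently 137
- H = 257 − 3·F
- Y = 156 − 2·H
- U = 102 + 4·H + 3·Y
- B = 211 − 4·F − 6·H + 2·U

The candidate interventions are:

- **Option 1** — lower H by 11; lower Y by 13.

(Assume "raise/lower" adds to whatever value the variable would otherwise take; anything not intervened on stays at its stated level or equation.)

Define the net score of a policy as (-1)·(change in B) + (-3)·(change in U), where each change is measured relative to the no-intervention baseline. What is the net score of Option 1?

19

Baseline:
  F = 137
  H = 257 − 3·137 = -154
  Y = 156 − 2·(-154) = 464
  U = 102 + 4·(-154) + 3·464 = 878
  B = 211 − 4·137 − 6·(-154) + 2·878 = 2343
Option 1 (H − 11, Y − 13):
  F = 137
  H = 257 − 3·137 (−11 from intervention) = -165
  Y = 156 − 2·(-165) (−13 from intervention) = 473
  U = 102 + 4·(-165) + 3·473 = 861
  B = 211 − 4·137 − 6·(-165) + 2·861 = 2375
ΔB = 2375 − 2343 = 32; ΔU = 861 − 878 = -17
Score = (-1)·32 + (-3)·(-17) = 19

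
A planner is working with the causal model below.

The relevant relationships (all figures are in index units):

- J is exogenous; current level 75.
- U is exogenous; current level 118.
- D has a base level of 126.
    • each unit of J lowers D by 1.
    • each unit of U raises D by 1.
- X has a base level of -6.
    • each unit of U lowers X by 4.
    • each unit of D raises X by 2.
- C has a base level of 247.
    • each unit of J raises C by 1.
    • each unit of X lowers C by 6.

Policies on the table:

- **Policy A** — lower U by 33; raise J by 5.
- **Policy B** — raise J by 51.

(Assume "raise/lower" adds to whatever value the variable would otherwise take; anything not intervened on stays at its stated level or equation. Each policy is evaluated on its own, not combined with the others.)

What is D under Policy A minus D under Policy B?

13

Policy A (U − 33, J + 5):
  J = 75 + 5 = 80
  U = 118 − 33 = 85
  D = 126 − 80 + 85 = 131
Policy B (J + 51):
  J = 75 + 51 = 126
  U = 118
  D = 126 − 126 + 118 = 118
D: 131 − 118 = 13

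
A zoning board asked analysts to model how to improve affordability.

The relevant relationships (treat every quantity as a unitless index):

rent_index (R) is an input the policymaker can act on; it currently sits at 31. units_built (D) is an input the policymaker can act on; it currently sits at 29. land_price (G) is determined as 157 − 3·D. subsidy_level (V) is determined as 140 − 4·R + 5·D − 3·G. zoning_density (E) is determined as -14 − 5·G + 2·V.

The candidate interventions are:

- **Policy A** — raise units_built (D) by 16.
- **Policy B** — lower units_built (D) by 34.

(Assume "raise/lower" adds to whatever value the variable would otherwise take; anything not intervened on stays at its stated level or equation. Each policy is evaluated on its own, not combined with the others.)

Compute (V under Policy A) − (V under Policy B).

Policy A (D + 16):
  R = 31
  D = 29 + 16 = 45
  G = 157 − 3·45 = 22
  V = 140 − 4·31 + 5·45 − 3·22 = 175
Policy B (D − 34):
  R = 31
  D = 29 − 34 = -5
  G = 157 − 3·(-5) = 172
  V = 140 − 4·31 + 5·(-5) − 3·172 = -525
V: 175 − (-525) = 700

700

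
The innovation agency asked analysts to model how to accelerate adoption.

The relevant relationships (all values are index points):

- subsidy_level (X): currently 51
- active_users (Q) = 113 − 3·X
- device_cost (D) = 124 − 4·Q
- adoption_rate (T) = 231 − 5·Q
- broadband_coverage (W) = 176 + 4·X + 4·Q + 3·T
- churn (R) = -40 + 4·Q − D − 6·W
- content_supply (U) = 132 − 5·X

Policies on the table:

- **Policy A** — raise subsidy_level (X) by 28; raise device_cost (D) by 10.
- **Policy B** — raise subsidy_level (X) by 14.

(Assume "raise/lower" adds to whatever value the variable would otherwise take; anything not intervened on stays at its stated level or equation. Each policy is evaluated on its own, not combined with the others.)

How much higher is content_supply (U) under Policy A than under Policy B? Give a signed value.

Policy A (X + 28, D + 10):
  X = 51 + 28 = 79
  U = 132 − 5·79 = -263
Policy B (X + 14):
  X = 51 + 14 = 65
  U = 132 − 5·65 = -193
U: -263 − (-193) = -70

-70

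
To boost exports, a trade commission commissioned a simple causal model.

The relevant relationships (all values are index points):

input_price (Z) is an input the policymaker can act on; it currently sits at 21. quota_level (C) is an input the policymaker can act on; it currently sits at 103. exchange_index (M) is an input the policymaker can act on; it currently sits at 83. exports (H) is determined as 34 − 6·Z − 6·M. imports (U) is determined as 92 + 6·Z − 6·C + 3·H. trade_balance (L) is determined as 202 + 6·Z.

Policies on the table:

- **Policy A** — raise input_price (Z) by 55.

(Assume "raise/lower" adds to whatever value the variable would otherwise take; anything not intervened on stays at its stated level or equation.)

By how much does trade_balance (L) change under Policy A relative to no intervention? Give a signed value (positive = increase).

Baseline:
  Z = 21
  L = 202 + 6·21 = 328
Policy A (Z + 55):
  Z = 21 + 55 = 76
  L = 202 + 6·76 = 658
Change in L: 658 − 328 = 330

330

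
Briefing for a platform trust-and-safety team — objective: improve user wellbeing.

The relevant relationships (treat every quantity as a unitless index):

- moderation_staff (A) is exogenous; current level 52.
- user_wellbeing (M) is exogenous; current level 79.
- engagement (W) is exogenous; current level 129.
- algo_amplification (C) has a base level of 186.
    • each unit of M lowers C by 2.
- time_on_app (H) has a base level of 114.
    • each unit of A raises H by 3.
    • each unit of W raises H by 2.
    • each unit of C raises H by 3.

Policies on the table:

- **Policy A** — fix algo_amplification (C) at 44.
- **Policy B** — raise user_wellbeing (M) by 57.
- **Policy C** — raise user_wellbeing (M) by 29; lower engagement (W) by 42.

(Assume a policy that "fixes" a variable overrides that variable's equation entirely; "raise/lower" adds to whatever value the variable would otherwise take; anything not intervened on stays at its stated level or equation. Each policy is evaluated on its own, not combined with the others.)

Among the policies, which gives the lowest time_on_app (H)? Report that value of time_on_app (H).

Policy A (C := 44):
  A = 52
  M = 79
  W = 129
  C = 44
  H = 114 + 3·52 + 2·129 + 3·44 = 660
Policy B (M + 57):
  A = 52
  M = 79 + 57 = 136
  W = 129
  C = 186 − 2·136 = -86
  H = 114 + 3·52 + 2·129 + 3·(-86) = 270
Policy C (M + 29, W − 42):
  A = 52
  M = 79 + 29 = 108
  W = 129 − 42 = 87
  C = 186 − 2·108 = -30
  H = 114 + 3·52 + 2·87 + 3·(-30) = 354
Comparing — Policy A: H=660, Policy B: H=270, Policy C: H=354. Lowest is 270 (Policy B).

270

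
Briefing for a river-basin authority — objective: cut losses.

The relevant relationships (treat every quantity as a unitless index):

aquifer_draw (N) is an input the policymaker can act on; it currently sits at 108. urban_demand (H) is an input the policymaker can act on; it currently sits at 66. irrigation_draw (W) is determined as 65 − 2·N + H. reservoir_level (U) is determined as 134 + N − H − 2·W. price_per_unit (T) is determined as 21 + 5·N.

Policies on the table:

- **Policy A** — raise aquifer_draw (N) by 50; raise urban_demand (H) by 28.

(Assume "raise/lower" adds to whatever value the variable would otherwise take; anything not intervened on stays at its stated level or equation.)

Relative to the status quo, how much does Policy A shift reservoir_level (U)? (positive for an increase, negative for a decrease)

Baseline:
  N = 108
  H = 66
  W = 65 − 2·108 + 66 = -85
  U = 134 + 108 − 66 − 2·(-85) = 346
Policy A (N + 50, H + 28):
  N = 108 + 50 = 158
  H = 66 + 28 = 94
  W = 65 − 2·158 + 94 = -157
  U = 134 + 158 − 94 − 2·(-157) = 512
Change in U: 512 − 346 = 166

166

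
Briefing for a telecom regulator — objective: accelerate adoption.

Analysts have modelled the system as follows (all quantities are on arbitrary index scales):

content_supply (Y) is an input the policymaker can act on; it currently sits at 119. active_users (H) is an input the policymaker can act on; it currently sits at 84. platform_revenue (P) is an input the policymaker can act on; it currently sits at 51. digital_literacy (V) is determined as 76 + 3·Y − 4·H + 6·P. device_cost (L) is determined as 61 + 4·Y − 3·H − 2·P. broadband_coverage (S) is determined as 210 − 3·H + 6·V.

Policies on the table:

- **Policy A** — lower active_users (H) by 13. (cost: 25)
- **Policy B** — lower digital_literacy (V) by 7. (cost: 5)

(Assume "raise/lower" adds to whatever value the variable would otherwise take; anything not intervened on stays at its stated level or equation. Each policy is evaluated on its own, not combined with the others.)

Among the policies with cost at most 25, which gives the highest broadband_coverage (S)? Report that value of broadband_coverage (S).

2727

Policy A (H − 13):
  Y = 119
  H = 84 − 13 = 71
  P = 51
  V = 76 + 3·119 − 4·71 + 6·51 = 455
  S = 210 − 3·71 + 6·455 = 2727
Policy B (V − 7):
  Y = 119
  H = 84
  P = 51
  V = 76 + 3·119 − 4·84 + 6·51 (−7 from intervention) = 396
  S = 210 − 3·84 + 6·396 = 2334
Comparing — Policy A: S=2727, Policy B: S=2334. Highest is 2727 (Policy A).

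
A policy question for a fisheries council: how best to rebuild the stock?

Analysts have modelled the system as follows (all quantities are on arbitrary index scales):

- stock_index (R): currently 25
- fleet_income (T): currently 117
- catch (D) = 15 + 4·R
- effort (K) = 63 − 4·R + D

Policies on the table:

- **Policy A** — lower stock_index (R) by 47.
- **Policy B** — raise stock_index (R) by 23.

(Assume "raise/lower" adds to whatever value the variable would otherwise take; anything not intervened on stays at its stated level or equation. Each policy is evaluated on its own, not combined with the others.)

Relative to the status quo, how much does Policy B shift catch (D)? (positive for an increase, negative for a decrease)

Baseline:
  R = 25
  D = 15 + 4·25 = 115
Policy B (R + 23):
  R = 25 + 23 = 48
  D = 15 + 4·48 = 207
Change in D: 207 − 115 = 92

92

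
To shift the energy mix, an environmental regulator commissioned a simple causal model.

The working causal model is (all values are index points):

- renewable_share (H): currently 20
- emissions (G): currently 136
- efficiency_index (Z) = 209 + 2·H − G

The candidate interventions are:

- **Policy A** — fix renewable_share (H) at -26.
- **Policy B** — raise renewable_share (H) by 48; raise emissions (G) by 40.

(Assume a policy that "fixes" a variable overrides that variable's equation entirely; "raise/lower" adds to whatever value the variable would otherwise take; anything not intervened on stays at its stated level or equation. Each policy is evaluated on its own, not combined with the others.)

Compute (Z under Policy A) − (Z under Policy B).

-148

Policy A (H := -26):
  H = -26
  G = 136
  Z = 209 + 2·(-26) − 136 = 21
Policy B (H + 48, G + 40):
  H = 20 + 48 = 68
  G = 136 + 40 = 176
  Z = 209 + 2·68 − 176 = 169
Z: 21 − 169 = -148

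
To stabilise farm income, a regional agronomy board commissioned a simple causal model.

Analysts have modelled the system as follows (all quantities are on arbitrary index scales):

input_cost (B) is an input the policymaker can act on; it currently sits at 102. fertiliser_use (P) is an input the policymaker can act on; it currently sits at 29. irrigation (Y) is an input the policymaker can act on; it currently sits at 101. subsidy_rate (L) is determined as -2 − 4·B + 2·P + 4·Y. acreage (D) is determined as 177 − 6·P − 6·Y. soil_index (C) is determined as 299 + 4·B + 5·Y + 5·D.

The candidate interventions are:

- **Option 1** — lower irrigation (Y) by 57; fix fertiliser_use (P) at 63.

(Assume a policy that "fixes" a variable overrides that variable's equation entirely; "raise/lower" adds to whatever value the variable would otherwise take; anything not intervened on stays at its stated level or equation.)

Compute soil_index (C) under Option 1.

-1398

Option 1 (Y − 57, P := 63):
  B = 102
  P = 63
  Y = 101 − 57 = 44
  D = 177 − 6·63 − 6·44 = -465
  C = 299 + 4·102 + 5·44 + 5·(-465) = -1398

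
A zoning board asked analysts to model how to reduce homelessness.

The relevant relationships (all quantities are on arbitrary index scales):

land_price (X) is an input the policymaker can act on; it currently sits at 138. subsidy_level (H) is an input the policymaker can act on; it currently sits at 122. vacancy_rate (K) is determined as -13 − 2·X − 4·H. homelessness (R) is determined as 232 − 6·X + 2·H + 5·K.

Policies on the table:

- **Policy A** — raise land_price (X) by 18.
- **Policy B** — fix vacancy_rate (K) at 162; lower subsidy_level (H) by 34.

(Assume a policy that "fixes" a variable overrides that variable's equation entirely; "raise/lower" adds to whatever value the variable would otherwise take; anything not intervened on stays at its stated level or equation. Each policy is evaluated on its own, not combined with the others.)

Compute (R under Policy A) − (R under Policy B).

Policy A (X + 18):
  X = 138 + 18 = 156
  H = 122
  K = -13 − 2·156 − 4·122 = -813
  R = 232 − 6·156 + 2·122 + 5·(-813) = -4525
Policy B (K := 162, H − 34):
  X = 138
  H = 122 − 34 = 88
  K = 162
  R = 232 − 6·138 + 2·88 + 5·162 = 390
R: -4525 − 390 = -4915

-4915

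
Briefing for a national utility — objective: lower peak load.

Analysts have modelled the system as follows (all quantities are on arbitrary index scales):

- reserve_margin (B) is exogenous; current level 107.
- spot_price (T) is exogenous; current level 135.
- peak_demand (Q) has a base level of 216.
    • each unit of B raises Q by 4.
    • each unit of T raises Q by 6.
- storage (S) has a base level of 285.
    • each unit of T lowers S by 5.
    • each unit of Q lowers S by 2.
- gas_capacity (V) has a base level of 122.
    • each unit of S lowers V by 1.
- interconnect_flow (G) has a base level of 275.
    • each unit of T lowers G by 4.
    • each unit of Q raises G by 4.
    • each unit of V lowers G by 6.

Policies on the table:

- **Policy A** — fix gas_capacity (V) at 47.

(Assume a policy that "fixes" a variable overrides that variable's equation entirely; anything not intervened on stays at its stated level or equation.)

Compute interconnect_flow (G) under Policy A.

Policy A (V := 47):
  B = 107
  T = 135
  Q = 216 + 4·107 + 6·135 = 1454
  S = 285 − 5·135 − 2·1454 = -3298
  V = 47
  G = 275 − 4·135 + 4·1454 − 6·47 = 5269

5269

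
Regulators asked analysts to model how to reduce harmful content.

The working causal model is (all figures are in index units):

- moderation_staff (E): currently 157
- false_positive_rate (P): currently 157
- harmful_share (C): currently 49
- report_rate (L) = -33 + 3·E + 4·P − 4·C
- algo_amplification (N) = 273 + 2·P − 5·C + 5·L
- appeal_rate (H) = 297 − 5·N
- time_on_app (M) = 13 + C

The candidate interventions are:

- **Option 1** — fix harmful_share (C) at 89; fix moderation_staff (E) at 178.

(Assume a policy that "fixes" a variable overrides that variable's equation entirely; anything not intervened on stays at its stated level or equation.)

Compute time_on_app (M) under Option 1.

102

Option 1 (C := 89, E := 178):
  C = 89
  M = 13 + 89 = 102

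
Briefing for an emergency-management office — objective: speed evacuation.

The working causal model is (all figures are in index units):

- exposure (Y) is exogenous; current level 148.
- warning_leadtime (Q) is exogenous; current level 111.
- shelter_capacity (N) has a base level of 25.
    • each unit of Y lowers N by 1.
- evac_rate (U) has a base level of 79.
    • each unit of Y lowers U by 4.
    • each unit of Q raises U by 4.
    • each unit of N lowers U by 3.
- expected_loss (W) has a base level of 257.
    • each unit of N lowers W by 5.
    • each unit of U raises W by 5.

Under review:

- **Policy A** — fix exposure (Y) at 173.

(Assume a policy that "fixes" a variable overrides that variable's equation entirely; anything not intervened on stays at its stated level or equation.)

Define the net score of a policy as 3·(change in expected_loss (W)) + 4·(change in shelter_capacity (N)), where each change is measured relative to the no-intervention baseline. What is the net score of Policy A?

-100

Baseline:
  Y = 148
  Q = 111
  N = 25 − 148 = -123
  U = 79 − 4·148 + 4·111 − 3·(-123) = 300
  W = 257 − 5·(-123) + 5·300 = 2372
Policy A (Y := 173):
  Y = 173
  Q = 111
  N = 25 − 173 = -148
  U = 79 − 4·173 + 4·111 − 3·(-148) = 275
  W = 257 − 5·(-148) + 5·275 = 2372
ΔW = 2372 − 2372 = 0; ΔN = -148 − (-123) = -25
Score = 3·0 + 4·(-25) = -100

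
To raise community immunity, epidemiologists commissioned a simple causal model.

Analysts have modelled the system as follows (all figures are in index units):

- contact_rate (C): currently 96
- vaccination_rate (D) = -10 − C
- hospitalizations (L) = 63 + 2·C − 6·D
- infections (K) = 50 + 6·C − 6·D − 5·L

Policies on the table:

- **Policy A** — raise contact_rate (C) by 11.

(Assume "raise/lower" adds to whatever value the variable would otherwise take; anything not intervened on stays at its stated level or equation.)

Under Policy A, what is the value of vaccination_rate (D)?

-117

Policy A (C + 11):
  C = 96 + 11 = 107
  D = -10 − 107 = -117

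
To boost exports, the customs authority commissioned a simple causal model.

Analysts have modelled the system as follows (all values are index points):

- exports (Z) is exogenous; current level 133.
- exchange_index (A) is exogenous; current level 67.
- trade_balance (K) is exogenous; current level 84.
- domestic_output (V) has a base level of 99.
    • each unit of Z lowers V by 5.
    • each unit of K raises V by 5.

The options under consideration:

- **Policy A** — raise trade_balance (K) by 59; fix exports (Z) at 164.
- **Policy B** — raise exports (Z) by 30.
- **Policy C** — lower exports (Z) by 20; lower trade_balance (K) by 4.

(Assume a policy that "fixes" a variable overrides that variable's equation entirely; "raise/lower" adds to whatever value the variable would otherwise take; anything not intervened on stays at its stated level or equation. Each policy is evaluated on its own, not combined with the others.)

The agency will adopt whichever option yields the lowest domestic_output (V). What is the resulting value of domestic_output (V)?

Policy A (K + 59, Z := 164):
  Z = 164
  K = 84 + 59 = 143
  V = 99 − 5·164 + 5·143 = -6
Policy B (Z + 30):
  Z = 133 + 30 = 163
  K = 84
  V = 99 − 5·163 + 5·84 = -296
Policy C (Z − 20, K − 4):
  Z = 133 − 20 = 113
  K = 84 − 4 = 80
  V = 99 − 5·113 + 5·80 = -66
Comparing — Policy A: V=-6, Policy B: V=-296, Policy C: V=-66. Lowest is -296 (Policy B).

-296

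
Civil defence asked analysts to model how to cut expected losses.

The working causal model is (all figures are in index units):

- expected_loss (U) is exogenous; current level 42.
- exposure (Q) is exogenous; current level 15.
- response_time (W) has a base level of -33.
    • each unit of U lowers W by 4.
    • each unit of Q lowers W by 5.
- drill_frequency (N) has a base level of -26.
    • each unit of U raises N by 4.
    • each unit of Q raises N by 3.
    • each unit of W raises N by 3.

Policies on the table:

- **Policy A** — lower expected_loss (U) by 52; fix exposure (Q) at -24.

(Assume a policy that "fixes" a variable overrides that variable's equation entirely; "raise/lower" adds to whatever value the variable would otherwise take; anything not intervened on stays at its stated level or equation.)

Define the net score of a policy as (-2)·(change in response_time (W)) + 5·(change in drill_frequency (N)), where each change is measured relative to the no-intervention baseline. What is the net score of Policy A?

Baseline:
  U = 42
  Q = 15
  W = -33 − 4·42 − 5·15 = -276
  N = -26 + 4·42 + 3·15 + 3·(-276) = -641
Policy A (U − 52, Q := -24):
  U = 42 − 52 = -10
  Q = -24
  W = -33 − 4·(-10) − 5·(-24) = 127
  N = -26 + 4·(-10) + 3·(-24) + 3·127 = 243
ΔW = 127 − (-276) = 403; ΔN = 243 − (-641) = 884
Score = (-2)·403 + 5·884 = 3614

3614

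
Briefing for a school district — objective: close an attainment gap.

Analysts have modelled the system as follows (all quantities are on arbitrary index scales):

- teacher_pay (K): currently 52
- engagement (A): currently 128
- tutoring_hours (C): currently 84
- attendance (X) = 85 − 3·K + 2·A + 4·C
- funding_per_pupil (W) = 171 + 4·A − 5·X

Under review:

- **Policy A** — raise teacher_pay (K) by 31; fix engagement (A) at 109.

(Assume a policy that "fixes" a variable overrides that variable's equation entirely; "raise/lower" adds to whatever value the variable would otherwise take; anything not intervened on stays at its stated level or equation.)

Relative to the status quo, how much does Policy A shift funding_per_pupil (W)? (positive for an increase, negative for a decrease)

Baseline:
  K = 52
  A = 128
  C = 84
  X = 85 − 3·52 + 2·128 + 4·84 = 521
  W = 171 + 4·128 − 5·521 = -1922
Policy A (K + 31, A := 109):
  K = 52 + 31 = 83
  A = 109
  C = 84
  X = 85 − 3·83 + 2·109 + 4·84 = 390
  W = 171 + 4·109 − 5·390 = -1343
Change in W: -1343 − (-1922) = 579

579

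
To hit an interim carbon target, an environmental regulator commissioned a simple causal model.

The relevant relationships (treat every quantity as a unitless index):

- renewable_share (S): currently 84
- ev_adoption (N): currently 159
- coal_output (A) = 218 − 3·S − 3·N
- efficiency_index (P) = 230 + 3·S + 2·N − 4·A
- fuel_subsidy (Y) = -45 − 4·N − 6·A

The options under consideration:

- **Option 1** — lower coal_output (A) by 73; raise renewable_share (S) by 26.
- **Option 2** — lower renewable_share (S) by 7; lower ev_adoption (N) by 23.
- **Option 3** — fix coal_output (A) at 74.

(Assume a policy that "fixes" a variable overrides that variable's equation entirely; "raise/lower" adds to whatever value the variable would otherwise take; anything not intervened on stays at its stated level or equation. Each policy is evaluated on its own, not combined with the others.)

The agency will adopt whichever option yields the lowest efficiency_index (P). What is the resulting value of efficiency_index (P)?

Option 1 (A − 73, S + 26):
  S = 84 + 26 = 110
  N = 159
  A = 218 − 3·110 − 3·159 (−73 from intervention) = -662
  P = 230 + 3·110 + 2·159 − 4·(-662) = 3526
Option 2 (S − 7, N − 23):
  S = 84 − 7 = 77
  N = 159 − 23 = 136
  A = 218 − 3·77 − 3·136 = -421
  P = 230 + 3·77 + 2·136 − 4·(-421) = 2417
Option 3 (A := 74):
  S = 84
  N = 159
  A = 74
  P = 230 + 3·84 + 2·159 − 4·74 = 504
Comparing — Option 1: P=3526, Option 2: P=2417, Option 3: P=504. Lowest is 504 (Option 3).

504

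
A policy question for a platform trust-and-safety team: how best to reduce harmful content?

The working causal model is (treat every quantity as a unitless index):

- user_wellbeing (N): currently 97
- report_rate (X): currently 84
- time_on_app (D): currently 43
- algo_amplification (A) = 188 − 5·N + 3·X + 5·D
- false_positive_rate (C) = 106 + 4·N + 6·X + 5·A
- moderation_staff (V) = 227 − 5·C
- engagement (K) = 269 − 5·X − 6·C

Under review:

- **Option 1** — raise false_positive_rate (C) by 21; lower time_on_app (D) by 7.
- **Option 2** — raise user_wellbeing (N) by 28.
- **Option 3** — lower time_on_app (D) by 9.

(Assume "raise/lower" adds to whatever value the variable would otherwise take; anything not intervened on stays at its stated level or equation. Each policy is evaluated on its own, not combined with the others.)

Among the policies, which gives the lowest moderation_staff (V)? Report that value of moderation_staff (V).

Option 1 (C + 21, D − 7):
  N = 97
  X = 84
  D = 43 − 7 = 36
  A = 188 − 5·97 + 3·84 + 5·36 = 135
  C = 106 + 4·97 + 6·84 + 5·135 (+21 from intervention) = 1694
  V = 227 − 5·1694 = -8243
Option 2 (N + 28):
  N = 97 + 28 = 125
  X = 84
  D = 43
  A = 188 − 5·125 + 3·84 + 5·43 = 30
  C = 106 + 4·125 + 6·84 + 5·30 = 1260
  V = 227 − 5·1260 = -6073
Option 3 (D − 9):
  N = 97
  X = 84
  D = 43 − 9 = 34
  A = 188 − 5·97 + 3·84 + 5·34 = 125
  C = 106 + 4·97 + 6·84 + 5·125 = 1623
  V = 227 − 5·1623 = -7888
Comparing — Option 1: V=-8243, Option 2: V=-6073, Option 3: V=-7888. Lowest is -8243 (Option 1).

-8243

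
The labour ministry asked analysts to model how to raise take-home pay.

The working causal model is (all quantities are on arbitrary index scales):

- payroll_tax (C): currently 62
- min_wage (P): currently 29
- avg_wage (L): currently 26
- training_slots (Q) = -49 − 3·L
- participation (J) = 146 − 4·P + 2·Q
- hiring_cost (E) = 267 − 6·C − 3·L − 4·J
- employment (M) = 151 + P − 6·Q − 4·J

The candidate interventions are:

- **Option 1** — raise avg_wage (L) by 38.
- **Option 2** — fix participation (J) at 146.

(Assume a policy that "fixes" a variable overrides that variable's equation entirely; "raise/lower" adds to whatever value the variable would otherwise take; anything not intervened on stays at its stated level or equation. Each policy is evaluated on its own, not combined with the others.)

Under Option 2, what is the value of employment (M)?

358

Option 2 (J := 146):
  P = 29
  L = 26
  Q = -49 − 3·26 = -127
  J = 146
  M = 151 + 29 − 6·(-127) − 4·146 = 358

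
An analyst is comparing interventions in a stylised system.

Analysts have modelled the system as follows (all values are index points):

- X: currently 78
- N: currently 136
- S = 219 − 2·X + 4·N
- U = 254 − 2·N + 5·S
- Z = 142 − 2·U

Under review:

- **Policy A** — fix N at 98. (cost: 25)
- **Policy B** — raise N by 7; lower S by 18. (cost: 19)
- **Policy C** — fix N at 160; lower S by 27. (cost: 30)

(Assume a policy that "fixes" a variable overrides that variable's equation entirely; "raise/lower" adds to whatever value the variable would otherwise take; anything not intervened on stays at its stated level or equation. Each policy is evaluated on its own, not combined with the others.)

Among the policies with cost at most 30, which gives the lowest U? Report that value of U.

Policy A (N := 98):
  X = 78
  N = 98
  S = 219 − 2·78 + 4·98 = 455
  U = 254 − 2·98 + 5·455 = 2333
Policy B (N + 7, S − 18):
  X = 78
  N = 136 + 7 = 143
  S = 219 − 2·78 + 4·143 (−18 from intervention) = 617
  U = 254 − 2·143 + 5·617 = 3053
Policy C (N := 160, S − 27):
  X = 78
  N = 160
  S = 219 − 2·78 + 4·160 (−27 from intervention) = 676
  U = 254 − 2·160 + 5·676 = 3314
Comparing — Policy A: U=2333, Policy B: U=3053, Policy C: U=3314. Lowest is 2333 (Policy A).

2333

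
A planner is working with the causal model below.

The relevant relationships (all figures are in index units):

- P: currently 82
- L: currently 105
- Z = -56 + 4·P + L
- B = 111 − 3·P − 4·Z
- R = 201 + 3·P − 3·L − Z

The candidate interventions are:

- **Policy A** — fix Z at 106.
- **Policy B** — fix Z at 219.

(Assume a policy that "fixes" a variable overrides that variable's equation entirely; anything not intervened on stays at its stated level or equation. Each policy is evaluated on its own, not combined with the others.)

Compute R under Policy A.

Policy A (Z := 106):
  P = 82
  L = 105
  Z = 106
  R = 201 + 3·82 − 3·105 − 106 = 26

26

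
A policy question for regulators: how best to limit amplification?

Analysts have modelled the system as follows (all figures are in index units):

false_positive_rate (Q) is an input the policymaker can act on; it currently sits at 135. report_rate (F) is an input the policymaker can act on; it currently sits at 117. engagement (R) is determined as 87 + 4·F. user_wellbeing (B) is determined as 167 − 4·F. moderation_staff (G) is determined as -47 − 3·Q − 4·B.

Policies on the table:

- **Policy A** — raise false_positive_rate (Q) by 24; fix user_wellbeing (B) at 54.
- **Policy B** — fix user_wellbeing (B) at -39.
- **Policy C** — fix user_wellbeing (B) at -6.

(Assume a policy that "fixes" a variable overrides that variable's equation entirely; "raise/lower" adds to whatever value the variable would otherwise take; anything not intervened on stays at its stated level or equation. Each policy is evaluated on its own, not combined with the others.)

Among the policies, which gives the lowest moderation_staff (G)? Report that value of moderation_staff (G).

-740

Policy A (Q + 24, B := 54):
  Q = 135 + 24 = 159
  F = 117
  B = 54
  G = -47 − 3·159 − 4·54 = -740
Policy B (B := -39):
  Q = 135
  F = 117
  B = -39
  G = -47 − 3·135 − 4·(-39) = -296
Policy C (B := -6):
  Q = 135
  F = 117
  B = -6
  G = -47 − 3·135 − 4·(-6) = -428
Comparing — Policy A: G=-740, Policy B: G=-296, Policy C: G=-428. Lowest is -740 (Policy A).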